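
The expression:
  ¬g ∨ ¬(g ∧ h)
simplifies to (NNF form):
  ¬g ∨ ¬h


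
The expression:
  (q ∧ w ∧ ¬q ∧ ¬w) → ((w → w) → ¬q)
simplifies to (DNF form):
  True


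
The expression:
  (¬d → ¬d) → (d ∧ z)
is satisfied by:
  {z: True, d: True}


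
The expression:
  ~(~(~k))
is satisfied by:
  {k: False}


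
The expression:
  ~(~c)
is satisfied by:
  {c: True}


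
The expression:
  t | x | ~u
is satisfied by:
  {x: True, t: True, u: False}
  {x: True, u: False, t: False}
  {t: True, u: False, x: False}
  {t: False, u: False, x: False}
  {x: True, t: True, u: True}
  {x: True, u: True, t: False}
  {t: True, u: True, x: False}


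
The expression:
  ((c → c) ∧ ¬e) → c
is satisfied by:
  {c: True, e: True}
  {c: True, e: False}
  {e: True, c: False}


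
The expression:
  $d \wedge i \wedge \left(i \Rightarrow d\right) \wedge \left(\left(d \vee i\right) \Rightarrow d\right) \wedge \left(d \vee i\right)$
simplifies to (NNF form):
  $d \wedge i$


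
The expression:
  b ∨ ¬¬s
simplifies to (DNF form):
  b ∨ s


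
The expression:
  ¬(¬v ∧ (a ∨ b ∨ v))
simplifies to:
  v ∨ (¬a ∧ ¬b)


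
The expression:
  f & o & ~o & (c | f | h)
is never true.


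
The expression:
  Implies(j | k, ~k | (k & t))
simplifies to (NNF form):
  t | ~k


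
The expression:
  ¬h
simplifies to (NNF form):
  ¬h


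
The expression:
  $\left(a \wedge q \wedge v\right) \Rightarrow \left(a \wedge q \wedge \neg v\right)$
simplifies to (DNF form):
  $\neg a \vee \neg q \vee \neg v$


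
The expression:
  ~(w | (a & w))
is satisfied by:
  {w: False}


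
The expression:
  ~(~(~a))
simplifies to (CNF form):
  ~a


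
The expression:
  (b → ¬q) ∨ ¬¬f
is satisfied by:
  {f: True, q: False, b: False}
  {f: False, q: False, b: False}
  {b: True, f: True, q: False}
  {b: True, f: False, q: False}
  {q: True, f: True, b: False}
  {q: True, f: False, b: False}
  {q: True, b: True, f: True}


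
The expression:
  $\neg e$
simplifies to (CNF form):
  $\neg e$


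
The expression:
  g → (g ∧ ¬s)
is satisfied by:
  {s: False, g: False}
  {g: True, s: False}
  {s: True, g: False}


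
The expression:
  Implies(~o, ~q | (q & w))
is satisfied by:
  {o: True, w: True, q: False}
  {o: True, w: False, q: False}
  {w: True, o: False, q: False}
  {o: False, w: False, q: False}
  {o: True, q: True, w: True}
  {o: True, q: True, w: False}
  {q: True, w: True, o: False}


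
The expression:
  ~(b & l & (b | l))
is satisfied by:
  {l: False, b: False}
  {b: True, l: False}
  {l: True, b: False}


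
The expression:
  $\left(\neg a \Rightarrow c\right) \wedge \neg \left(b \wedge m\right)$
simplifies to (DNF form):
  $\left(a \wedge \neg b\right) \vee \left(a \wedge \neg m\right) \vee \left(c \wedge \neg b\right) \vee \left(c \wedge \neg m\right)$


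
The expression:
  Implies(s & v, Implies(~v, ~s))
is always true.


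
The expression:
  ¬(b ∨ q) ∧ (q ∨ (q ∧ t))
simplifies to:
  False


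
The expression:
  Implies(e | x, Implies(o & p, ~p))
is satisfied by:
  {e: False, p: False, o: False, x: False}
  {x: True, e: False, p: False, o: False}
  {e: True, x: False, p: False, o: False}
  {x: True, e: True, p: False, o: False}
  {o: True, x: False, e: False, p: False}
  {x: True, o: True, e: False, p: False}
  {o: True, e: True, x: False, p: False}
  {x: True, o: True, e: True, p: False}
  {p: True, o: False, e: False, x: False}
  {p: True, x: True, o: False, e: False}
  {p: True, e: True, o: False, x: False}
  {x: True, p: True, e: True, o: False}
  {p: True, o: True, x: False, e: False}


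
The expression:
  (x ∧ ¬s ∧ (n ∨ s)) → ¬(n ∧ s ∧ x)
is always true.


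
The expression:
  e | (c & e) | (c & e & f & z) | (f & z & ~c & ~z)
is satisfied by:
  {e: True}


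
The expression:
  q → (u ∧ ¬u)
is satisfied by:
  {q: False}


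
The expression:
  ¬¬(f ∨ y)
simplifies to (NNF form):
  f ∨ y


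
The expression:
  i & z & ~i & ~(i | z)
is never true.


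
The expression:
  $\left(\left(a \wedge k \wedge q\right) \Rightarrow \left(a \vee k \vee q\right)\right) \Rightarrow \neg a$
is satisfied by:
  {a: False}


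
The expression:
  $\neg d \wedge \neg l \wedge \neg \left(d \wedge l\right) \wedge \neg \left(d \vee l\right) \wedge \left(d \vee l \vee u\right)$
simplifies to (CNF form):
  $u \wedge \neg d \wedge \neg l$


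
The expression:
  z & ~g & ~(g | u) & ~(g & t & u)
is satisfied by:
  {z: True, g: False, u: False}


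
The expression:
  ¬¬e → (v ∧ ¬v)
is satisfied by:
  {e: False}


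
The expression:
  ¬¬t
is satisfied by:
  {t: True}


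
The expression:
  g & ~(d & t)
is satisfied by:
  {g: True, t: False, d: False}
  {d: True, g: True, t: False}
  {t: True, g: True, d: False}


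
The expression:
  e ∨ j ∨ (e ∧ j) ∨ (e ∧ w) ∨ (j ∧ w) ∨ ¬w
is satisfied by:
  {j: True, e: True, w: False}
  {j: True, w: False, e: False}
  {e: True, w: False, j: False}
  {e: False, w: False, j: False}
  {j: True, e: True, w: True}
  {j: True, w: True, e: False}
  {e: True, w: True, j: False}


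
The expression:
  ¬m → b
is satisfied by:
  {b: True, m: True}
  {b: True, m: False}
  {m: True, b: False}


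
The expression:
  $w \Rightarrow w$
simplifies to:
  $\text{True}$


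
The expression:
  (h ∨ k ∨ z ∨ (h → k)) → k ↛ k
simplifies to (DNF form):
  False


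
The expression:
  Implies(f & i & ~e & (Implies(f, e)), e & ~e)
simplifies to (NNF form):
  True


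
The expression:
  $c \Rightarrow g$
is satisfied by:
  {g: True, c: False}
  {c: False, g: False}
  {c: True, g: True}


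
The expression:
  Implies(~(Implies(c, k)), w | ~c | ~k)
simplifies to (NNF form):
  True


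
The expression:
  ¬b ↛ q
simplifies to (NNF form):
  q ∨ ¬b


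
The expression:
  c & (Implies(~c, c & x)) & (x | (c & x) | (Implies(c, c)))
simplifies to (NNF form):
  c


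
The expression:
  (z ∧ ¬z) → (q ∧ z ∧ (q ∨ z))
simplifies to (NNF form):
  True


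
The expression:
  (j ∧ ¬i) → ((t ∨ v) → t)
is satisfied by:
  {i: True, t: True, v: False, j: False}
  {i: True, v: False, t: False, j: False}
  {t: True, i: False, v: False, j: False}
  {i: False, v: False, t: False, j: False}
  {j: True, i: True, t: True, v: False}
  {j: True, i: True, v: False, t: False}
  {j: True, t: True, i: False, v: False}
  {j: True, i: False, v: False, t: False}
  {i: True, v: True, t: True, j: False}
  {i: True, v: True, j: False, t: False}
  {v: True, t: True, j: False, i: False}
  {v: True, j: False, t: False, i: False}
  {i: True, v: True, j: True, t: True}
  {i: True, v: True, j: True, t: False}
  {v: True, j: True, t: True, i: False}


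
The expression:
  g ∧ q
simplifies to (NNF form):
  g ∧ q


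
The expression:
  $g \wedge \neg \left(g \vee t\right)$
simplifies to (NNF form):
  $\text{False}$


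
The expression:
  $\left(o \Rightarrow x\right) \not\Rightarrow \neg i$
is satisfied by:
  {i: True, x: True, o: False}
  {i: True, o: False, x: False}
  {i: True, x: True, o: True}


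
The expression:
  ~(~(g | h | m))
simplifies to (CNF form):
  g | h | m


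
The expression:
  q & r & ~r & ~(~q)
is never true.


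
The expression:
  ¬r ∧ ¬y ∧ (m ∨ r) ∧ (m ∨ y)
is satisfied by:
  {m: True, y: False, r: False}


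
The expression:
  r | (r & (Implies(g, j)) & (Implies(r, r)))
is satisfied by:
  {r: True}


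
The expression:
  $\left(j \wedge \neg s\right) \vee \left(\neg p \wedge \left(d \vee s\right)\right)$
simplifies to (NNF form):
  $\left(d \wedge \neg p\right) \vee \left(j \wedge \neg s\right) \vee \left(s \wedge \neg p\right)$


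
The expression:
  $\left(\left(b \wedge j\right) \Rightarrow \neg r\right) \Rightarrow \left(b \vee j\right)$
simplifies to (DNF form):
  $b \vee j$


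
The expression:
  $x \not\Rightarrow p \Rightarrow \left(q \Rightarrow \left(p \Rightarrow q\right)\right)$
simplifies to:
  $\text{True}$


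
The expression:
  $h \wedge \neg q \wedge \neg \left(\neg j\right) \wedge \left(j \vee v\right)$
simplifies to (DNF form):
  $h \wedge j \wedge \neg q$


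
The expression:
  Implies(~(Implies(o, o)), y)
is always true.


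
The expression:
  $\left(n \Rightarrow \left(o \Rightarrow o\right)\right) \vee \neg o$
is always true.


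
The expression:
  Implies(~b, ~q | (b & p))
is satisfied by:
  {b: True, q: False}
  {q: False, b: False}
  {q: True, b: True}


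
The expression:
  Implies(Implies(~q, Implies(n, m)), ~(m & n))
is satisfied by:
  {m: False, n: False}
  {n: True, m: False}
  {m: True, n: False}


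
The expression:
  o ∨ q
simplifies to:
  o ∨ q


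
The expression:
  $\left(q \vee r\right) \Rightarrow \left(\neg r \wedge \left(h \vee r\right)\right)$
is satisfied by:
  {h: True, r: False, q: False}
  {h: False, r: False, q: False}
  {q: True, h: True, r: False}


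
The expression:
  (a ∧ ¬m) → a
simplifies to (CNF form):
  True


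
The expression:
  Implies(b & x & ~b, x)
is always true.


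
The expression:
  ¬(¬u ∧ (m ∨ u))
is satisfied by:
  {u: True, m: False}
  {m: False, u: False}
  {m: True, u: True}


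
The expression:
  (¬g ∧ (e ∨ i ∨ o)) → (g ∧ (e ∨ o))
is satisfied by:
  {g: True, e: False, o: False, i: False}
  {i: True, g: True, e: False, o: False}
  {g: True, o: True, e: False, i: False}
  {i: True, g: True, o: True, e: False}
  {g: True, e: True, o: False, i: False}
  {g: True, i: True, e: True, o: False}
  {g: True, o: True, e: True, i: False}
  {i: True, g: True, o: True, e: True}
  {i: False, e: False, o: False, g: False}


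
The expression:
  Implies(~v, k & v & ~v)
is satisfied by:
  {v: True}


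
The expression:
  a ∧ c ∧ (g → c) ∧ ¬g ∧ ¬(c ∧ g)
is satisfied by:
  {a: True, c: True, g: False}


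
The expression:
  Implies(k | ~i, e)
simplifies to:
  e | (i & ~k)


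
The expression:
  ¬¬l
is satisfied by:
  {l: True}


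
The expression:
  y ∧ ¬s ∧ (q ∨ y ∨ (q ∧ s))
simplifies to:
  y ∧ ¬s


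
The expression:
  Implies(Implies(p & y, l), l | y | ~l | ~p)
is always true.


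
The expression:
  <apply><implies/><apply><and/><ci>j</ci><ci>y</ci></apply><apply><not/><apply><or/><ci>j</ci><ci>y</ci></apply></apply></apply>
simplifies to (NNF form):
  <apply><or/><apply><not/><ci>j</ci></apply><apply><not/><ci>y</ci></apply></apply>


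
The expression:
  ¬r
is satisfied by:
  {r: False}


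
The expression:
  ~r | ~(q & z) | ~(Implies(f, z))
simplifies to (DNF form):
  ~q | ~r | ~z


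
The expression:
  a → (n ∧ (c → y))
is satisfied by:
  {n: True, y: True, c: False, a: False}
  {n: True, y: False, c: False, a: False}
  {n: True, c: True, y: True, a: False}
  {n: True, c: True, y: False, a: False}
  {y: True, n: False, c: False, a: False}
  {n: False, y: False, c: False, a: False}
  {c: True, y: True, n: False, a: False}
  {c: True, n: False, y: False, a: False}
  {n: True, a: True, y: True, c: False}
  {n: True, a: True, y: False, c: False}
  {n: True, a: True, c: True, y: True}


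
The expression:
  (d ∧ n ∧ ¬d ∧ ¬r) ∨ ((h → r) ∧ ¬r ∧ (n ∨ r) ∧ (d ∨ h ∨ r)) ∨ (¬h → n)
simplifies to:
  h ∨ n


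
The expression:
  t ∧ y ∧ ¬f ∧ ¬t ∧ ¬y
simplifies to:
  False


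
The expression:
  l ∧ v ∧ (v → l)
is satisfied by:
  {v: True, l: True}


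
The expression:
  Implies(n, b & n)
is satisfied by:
  {b: True, n: False}
  {n: False, b: False}
  {n: True, b: True}


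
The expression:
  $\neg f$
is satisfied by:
  {f: False}


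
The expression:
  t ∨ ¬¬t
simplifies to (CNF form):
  t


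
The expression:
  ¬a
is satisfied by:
  {a: False}


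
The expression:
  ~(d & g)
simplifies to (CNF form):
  ~d | ~g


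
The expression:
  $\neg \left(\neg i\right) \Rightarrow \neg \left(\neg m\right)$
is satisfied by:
  {m: True, i: False}
  {i: False, m: False}
  {i: True, m: True}


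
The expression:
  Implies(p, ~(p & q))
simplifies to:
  ~p | ~q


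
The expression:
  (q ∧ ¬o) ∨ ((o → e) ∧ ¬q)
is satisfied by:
  {e: True, q: False, o: False}
  {q: False, o: False, e: False}
  {e: True, q: True, o: False}
  {q: True, e: False, o: False}
  {o: True, e: True, q: False}


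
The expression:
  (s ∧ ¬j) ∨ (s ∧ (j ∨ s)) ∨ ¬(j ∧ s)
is always true.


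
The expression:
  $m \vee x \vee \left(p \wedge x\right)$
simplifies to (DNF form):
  $m \vee x$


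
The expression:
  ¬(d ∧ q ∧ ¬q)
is always true.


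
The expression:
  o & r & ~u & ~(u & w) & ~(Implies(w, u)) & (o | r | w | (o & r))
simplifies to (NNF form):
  o & r & w & ~u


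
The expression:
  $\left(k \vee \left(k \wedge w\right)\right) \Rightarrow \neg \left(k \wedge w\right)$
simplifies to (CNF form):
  $\neg k \vee \neg w$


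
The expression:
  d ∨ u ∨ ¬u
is always true.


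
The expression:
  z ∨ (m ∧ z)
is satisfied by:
  {z: True}


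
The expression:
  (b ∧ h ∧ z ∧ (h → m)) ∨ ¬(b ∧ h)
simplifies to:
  (m ∧ z) ∨ ¬b ∨ ¬h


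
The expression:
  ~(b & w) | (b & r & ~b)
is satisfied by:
  {w: False, b: False}
  {b: True, w: False}
  {w: True, b: False}


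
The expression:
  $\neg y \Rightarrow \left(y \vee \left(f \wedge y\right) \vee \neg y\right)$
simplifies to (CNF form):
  $\text{True}$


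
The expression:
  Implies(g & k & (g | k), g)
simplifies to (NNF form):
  True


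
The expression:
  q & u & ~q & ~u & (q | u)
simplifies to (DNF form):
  False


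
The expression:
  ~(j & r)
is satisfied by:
  {r: False, j: False}
  {j: True, r: False}
  {r: True, j: False}


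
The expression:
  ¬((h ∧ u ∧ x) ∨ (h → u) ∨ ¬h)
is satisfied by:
  {h: True, u: False}


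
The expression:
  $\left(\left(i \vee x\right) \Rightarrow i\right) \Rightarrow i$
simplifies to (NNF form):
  $i \vee x$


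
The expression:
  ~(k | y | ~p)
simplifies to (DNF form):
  p & ~k & ~y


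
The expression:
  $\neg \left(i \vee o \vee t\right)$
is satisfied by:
  {i: False, o: False, t: False}


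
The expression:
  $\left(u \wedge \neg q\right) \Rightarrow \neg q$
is always true.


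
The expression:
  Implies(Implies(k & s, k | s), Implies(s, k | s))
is always true.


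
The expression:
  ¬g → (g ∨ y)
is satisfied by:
  {y: True, g: True}
  {y: True, g: False}
  {g: True, y: False}


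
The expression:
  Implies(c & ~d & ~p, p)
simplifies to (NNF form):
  d | p | ~c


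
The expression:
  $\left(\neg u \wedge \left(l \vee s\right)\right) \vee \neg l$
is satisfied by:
  {l: False, u: False}
  {u: True, l: False}
  {l: True, u: False}


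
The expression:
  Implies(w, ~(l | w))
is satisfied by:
  {w: False}


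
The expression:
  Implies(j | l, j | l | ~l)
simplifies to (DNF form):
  True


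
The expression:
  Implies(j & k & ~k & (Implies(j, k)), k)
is always true.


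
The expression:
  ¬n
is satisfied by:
  {n: False}


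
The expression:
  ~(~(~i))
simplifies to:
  ~i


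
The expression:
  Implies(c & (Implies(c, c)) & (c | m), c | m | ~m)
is always true.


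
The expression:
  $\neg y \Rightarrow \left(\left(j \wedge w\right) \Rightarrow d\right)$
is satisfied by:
  {y: True, d: True, w: False, j: False}
  {y: True, w: False, d: False, j: False}
  {d: True, y: False, w: False, j: False}
  {y: False, w: False, d: False, j: False}
  {j: True, y: True, d: True, w: False}
  {j: True, y: True, w: False, d: False}
  {j: True, d: True, y: False, w: False}
  {j: True, y: False, w: False, d: False}
  {y: True, w: True, d: True, j: False}
  {y: True, w: True, j: False, d: False}
  {w: True, d: True, j: False, y: False}
  {w: True, j: False, d: False, y: False}
  {y: True, w: True, j: True, d: True}
  {y: True, w: True, j: True, d: False}
  {w: True, j: True, d: True, y: False}


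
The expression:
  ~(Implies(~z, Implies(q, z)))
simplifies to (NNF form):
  q & ~z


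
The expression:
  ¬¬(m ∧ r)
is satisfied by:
  {r: True, m: True}


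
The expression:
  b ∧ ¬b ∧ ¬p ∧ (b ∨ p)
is never true.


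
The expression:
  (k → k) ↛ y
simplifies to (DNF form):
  ¬y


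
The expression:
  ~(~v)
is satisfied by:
  {v: True}


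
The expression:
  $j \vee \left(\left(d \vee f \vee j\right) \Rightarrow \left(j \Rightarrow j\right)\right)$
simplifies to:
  $\text{True}$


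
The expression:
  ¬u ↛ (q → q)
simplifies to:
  False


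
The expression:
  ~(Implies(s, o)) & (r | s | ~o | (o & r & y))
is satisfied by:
  {s: True, o: False}


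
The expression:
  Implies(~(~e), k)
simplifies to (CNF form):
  k | ~e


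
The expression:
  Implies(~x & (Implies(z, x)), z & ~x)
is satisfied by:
  {x: True, z: True}
  {x: True, z: False}
  {z: True, x: False}


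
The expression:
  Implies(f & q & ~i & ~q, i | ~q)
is always true.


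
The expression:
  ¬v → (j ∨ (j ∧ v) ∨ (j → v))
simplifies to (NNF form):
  True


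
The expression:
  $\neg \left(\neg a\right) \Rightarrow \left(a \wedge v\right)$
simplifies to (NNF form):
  $v \vee \neg a$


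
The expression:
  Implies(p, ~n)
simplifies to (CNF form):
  ~n | ~p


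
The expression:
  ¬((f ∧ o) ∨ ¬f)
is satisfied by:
  {f: True, o: False}


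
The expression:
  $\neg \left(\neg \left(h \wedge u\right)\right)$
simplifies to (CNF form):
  $h \wedge u$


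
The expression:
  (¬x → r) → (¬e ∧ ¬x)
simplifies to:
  ¬x ∧ (¬e ∨ ¬r)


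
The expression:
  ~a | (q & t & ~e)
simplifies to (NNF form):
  ~a | (q & t & ~e)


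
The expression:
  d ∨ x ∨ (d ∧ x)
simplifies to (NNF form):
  d ∨ x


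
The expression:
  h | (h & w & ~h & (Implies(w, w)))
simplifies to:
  h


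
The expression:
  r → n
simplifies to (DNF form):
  n ∨ ¬r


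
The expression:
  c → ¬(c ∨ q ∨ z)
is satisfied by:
  {c: False}


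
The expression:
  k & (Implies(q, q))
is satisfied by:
  {k: True}


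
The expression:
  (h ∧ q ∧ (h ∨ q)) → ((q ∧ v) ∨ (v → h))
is always true.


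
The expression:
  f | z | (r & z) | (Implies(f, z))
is always true.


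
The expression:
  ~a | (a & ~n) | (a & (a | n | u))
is always true.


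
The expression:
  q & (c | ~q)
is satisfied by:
  {c: True, q: True}


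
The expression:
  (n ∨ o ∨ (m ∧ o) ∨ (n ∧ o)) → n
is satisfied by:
  {n: True, o: False}
  {o: False, n: False}
  {o: True, n: True}


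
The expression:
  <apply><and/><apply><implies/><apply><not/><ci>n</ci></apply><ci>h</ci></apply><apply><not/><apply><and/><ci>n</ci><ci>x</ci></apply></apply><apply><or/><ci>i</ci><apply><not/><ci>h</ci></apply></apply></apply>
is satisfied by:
  {i: True, h: True, x: False, n: False}
  {i: True, n: True, x: False, h: False}
  {n: True, i: False, x: False, h: False}
  {i: True, h: True, n: True, x: False}
  {i: True, h: True, x: True, n: False}


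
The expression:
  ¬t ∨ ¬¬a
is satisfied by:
  {a: True, t: False}
  {t: False, a: False}
  {t: True, a: True}


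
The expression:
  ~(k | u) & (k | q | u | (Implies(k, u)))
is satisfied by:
  {u: False, k: False}


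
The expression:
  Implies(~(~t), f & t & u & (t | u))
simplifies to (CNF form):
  (f | ~t) & (u | ~t)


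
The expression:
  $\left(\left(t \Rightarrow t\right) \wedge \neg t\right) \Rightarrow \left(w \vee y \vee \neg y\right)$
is always true.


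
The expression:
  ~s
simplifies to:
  ~s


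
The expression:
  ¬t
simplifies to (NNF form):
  ¬t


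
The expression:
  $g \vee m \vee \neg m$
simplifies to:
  $\text{True}$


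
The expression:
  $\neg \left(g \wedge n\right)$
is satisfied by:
  {g: False, n: False}
  {n: True, g: False}
  {g: True, n: False}


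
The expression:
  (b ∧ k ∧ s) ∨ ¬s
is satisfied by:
  {b: True, k: True, s: False}
  {b: True, k: False, s: False}
  {k: True, b: False, s: False}
  {b: False, k: False, s: False}
  {b: True, s: True, k: True}


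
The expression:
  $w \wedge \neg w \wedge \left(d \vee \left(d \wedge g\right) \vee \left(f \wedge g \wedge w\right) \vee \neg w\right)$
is never true.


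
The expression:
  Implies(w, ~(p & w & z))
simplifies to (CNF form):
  ~p | ~w | ~z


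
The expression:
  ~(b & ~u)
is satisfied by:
  {u: True, b: False}
  {b: False, u: False}
  {b: True, u: True}


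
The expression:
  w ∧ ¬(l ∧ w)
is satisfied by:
  {w: True, l: False}


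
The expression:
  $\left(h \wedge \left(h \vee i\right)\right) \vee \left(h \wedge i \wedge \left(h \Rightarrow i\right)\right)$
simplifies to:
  $h$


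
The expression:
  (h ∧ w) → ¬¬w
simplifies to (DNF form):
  True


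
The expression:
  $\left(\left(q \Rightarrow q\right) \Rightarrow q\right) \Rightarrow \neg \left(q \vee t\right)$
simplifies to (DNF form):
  $\neg q$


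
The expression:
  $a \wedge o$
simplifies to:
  $a \wedge o$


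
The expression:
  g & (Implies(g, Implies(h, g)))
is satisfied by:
  {g: True}


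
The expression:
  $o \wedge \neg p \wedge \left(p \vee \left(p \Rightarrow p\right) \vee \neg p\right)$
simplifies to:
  $o \wedge \neg p$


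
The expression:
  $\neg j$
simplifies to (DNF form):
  $\neg j$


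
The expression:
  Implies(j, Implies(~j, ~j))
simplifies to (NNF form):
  True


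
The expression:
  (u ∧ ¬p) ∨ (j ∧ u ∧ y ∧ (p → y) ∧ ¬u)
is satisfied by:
  {u: True, p: False}


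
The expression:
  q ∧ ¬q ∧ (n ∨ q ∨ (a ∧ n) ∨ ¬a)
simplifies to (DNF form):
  False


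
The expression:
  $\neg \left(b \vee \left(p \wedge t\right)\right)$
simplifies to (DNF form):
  $\left(\neg b \wedge \neg p\right) \vee \left(\neg b \wedge \neg t\right)$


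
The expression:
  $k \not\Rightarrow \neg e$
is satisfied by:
  {e: True, k: True}


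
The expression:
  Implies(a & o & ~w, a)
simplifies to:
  True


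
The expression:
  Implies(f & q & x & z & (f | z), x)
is always true.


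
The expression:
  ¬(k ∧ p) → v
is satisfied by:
  {v: True, p: True, k: True}
  {v: True, p: True, k: False}
  {v: True, k: True, p: False}
  {v: True, k: False, p: False}
  {p: True, k: True, v: False}


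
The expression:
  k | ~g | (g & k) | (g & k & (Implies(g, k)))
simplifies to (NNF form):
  k | ~g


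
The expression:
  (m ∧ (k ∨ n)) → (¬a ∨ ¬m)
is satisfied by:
  {k: False, m: False, a: False, n: False}
  {n: True, k: False, m: False, a: False}
  {k: True, n: False, m: False, a: False}
  {n: True, k: True, m: False, a: False}
  {a: True, n: False, k: False, m: False}
  {n: True, a: True, k: False, m: False}
  {a: True, k: True, n: False, m: False}
  {n: True, a: True, k: True, m: False}
  {m: True, a: False, k: False, n: False}
  {m: True, n: True, a: False, k: False}
  {m: True, k: True, a: False, n: False}
  {n: True, m: True, k: True, a: False}
  {m: True, a: True, n: False, k: False}


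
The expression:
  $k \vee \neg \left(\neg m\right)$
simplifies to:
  $k \vee m$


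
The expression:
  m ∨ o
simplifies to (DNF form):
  m ∨ o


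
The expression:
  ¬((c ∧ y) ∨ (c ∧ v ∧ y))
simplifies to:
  ¬c ∨ ¬y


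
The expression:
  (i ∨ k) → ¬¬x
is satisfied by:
  {x: True, i: False, k: False}
  {x: True, k: True, i: False}
  {x: True, i: True, k: False}
  {x: True, k: True, i: True}
  {k: False, i: False, x: False}


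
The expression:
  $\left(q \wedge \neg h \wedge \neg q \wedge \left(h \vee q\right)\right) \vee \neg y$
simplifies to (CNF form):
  $\neg y$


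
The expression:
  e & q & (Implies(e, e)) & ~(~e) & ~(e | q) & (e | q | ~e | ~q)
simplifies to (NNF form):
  False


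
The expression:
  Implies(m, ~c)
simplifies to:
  ~c | ~m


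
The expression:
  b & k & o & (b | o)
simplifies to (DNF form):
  b & k & o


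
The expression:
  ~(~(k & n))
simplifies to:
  k & n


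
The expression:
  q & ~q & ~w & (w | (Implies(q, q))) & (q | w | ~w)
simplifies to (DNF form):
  False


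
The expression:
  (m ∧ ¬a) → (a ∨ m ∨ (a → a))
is always true.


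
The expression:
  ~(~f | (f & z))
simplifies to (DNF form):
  f & ~z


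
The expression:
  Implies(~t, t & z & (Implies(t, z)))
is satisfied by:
  {t: True}


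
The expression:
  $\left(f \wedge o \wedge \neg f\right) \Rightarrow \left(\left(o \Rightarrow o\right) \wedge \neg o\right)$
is always true.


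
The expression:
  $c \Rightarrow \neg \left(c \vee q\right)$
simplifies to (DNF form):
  $\neg c$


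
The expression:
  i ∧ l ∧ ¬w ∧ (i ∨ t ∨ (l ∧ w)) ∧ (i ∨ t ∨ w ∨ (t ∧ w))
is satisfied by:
  {i: True, l: True, w: False}


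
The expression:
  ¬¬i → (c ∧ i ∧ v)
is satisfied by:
  {c: True, v: True, i: False}
  {c: True, v: False, i: False}
  {v: True, c: False, i: False}
  {c: False, v: False, i: False}
  {i: True, c: True, v: True}


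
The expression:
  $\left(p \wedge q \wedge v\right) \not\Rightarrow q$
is never true.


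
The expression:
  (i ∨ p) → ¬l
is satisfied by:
  {p: False, l: False, i: False}
  {i: True, p: False, l: False}
  {p: True, i: False, l: False}
  {i: True, p: True, l: False}
  {l: True, i: False, p: False}


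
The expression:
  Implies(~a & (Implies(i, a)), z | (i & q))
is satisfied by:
  {i: True, a: True, z: True}
  {i: True, a: True, z: False}
  {i: True, z: True, a: False}
  {i: True, z: False, a: False}
  {a: True, z: True, i: False}
  {a: True, z: False, i: False}
  {z: True, a: False, i: False}


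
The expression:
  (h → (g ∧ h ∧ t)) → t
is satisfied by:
  {t: True, h: True}
  {t: True, h: False}
  {h: True, t: False}


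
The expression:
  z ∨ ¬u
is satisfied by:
  {z: True, u: False}
  {u: False, z: False}
  {u: True, z: True}


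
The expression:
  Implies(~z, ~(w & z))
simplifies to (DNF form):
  True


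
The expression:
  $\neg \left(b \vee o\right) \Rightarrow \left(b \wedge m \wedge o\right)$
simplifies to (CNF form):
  $b \vee o$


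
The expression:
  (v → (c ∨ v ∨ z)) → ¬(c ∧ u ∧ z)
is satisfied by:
  {u: False, c: False, z: False}
  {z: True, u: False, c: False}
  {c: True, u: False, z: False}
  {z: True, c: True, u: False}
  {u: True, z: False, c: False}
  {z: True, u: True, c: False}
  {c: True, u: True, z: False}


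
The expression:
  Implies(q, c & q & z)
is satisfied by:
  {z: True, c: True, q: False}
  {z: True, c: False, q: False}
  {c: True, z: False, q: False}
  {z: False, c: False, q: False}
  {z: True, q: True, c: True}


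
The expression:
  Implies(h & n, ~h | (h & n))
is always true.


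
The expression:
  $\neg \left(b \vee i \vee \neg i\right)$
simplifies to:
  $\text{False}$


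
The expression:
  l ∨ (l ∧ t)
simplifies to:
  l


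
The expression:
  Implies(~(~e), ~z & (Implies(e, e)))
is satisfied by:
  {e: False, z: False}
  {z: True, e: False}
  {e: True, z: False}


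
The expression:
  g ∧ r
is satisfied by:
  {r: True, g: True}


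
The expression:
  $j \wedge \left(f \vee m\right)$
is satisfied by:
  {j: True, m: True, f: True}
  {j: True, m: True, f: False}
  {j: True, f: True, m: False}


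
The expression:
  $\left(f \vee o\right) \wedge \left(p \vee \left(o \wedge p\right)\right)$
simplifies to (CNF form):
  $p \wedge \left(f \vee o\right)$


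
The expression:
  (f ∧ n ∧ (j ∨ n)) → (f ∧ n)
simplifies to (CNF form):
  True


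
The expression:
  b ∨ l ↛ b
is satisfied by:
  {b: True, l: True}
  {b: True, l: False}
  {l: True, b: False}


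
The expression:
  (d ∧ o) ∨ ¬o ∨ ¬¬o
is always true.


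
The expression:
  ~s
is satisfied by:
  {s: False}


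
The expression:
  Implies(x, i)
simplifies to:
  i | ~x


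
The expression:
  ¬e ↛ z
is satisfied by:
  {z: True, e: False}
  {e: False, z: False}
  {e: True, z: True}


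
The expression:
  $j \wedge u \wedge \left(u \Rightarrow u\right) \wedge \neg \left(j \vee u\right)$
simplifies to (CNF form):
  $\text{False}$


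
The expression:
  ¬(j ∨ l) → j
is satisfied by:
  {l: True, j: True}
  {l: True, j: False}
  {j: True, l: False}


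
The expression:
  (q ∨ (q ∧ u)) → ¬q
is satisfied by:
  {q: False}


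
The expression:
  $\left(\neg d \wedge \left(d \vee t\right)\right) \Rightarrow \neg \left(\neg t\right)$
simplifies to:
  $\text{True}$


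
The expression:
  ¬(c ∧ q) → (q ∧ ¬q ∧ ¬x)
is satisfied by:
  {c: True, q: True}


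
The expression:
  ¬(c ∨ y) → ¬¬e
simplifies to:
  c ∨ e ∨ y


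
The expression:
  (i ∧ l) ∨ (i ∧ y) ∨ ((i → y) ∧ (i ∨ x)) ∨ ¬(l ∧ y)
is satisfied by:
  {i: True, x: True, l: False, y: False}
  {i: True, l: False, y: False, x: False}
  {x: True, l: False, y: False, i: False}
  {x: False, l: False, y: False, i: False}
  {i: True, y: True, x: True, l: False}
  {i: True, y: True, x: False, l: False}
  {y: True, x: True, i: False, l: False}
  {y: True, i: False, l: False, x: False}
  {x: True, i: True, l: True, y: False}
  {i: True, l: True, x: False, y: False}
  {x: True, l: True, i: False, y: False}
  {l: True, i: False, y: False, x: False}
  {i: True, y: True, l: True, x: True}
  {i: True, y: True, l: True, x: False}
  {y: True, l: True, x: True, i: False}


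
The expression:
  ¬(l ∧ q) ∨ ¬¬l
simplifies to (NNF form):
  True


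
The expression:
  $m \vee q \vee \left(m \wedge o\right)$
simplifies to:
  $m \vee q$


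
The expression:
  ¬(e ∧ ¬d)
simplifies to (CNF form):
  d ∨ ¬e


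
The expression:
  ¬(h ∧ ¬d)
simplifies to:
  d ∨ ¬h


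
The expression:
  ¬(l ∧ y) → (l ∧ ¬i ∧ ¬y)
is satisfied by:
  {y: True, l: True, i: False}
  {l: True, i: False, y: False}
  {y: True, i: True, l: True}


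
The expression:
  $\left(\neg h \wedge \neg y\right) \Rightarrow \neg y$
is always true.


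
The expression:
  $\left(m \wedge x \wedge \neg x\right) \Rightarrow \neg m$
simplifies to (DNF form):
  $\text{True}$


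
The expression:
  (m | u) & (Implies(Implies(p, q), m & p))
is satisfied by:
  {p: True, m: True, u: True, q: False}
  {p: True, m: True, u: False, q: False}
  {p: True, m: True, q: True, u: True}
  {p: True, m: True, q: True, u: False}
  {p: True, u: True, q: False, m: False}


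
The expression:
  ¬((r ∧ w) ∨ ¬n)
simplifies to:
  n ∧ (¬r ∨ ¬w)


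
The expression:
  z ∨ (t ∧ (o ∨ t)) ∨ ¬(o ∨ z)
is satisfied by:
  {t: True, z: True, o: False}
  {t: True, o: False, z: False}
  {z: True, o: False, t: False}
  {z: False, o: False, t: False}
  {t: True, z: True, o: True}
  {t: True, o: True, z: False}
  {z: True, o: True, t: False}


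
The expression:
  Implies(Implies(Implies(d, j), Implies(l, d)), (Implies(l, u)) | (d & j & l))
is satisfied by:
  {j: True, u: True, l: False, d: False}
  {j: True, l: False, u: False, d: False}
  {u: True, j: False, l: False, d: False}
  {j: False, l: False, u: False, d: False}
  {d: True, j: True, u: True, l: False}
  {d: True, j: True, l: False, u: False}
  {d: True, u: True, j: False, l: False}
  {d: True, j: False, l: False, u: False}
  {j: True, l: True, u: True, d: False}
  {j: True, l: True, d: False, u: False}
  {l: True, u: True, d: False, j: False}
  {l: True, d: False, u: False, j: False}
  {j: True, l: True, d: True, u: True}
  {j: True, l: True, d: True, u: False}
  {l: True, d: True, u: True, j: False}


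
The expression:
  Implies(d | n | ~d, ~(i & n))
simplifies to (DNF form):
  ~i | ~n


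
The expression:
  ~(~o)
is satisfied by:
  {o: True}


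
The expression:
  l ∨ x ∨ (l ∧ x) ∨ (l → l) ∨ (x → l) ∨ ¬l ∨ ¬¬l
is always true.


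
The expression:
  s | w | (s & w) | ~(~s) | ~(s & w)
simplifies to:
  True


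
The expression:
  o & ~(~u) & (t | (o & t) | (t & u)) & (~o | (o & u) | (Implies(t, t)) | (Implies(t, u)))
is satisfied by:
  {t: True, u: True, o: True}


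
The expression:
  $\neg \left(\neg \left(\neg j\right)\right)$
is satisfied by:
  {j: False}


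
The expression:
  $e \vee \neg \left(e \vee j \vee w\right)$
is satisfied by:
  {e: True, j: False, w: False}
  {e: True, w: True, j: False}
  {e: True, j: True, w: False}
  {e: True, w: True, j: True}
  {w: False, j: False, e: False}


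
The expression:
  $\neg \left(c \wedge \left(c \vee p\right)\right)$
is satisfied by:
  {c: False}


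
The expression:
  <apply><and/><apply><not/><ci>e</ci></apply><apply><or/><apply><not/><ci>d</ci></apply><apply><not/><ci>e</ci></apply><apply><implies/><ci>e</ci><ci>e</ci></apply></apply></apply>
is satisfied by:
  {e: False}


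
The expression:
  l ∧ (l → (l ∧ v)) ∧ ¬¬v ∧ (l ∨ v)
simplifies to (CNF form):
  l ∧ v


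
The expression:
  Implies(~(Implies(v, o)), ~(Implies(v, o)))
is always true.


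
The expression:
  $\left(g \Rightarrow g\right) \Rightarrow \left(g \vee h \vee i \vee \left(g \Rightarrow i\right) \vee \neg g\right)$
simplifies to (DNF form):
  $\text{True}$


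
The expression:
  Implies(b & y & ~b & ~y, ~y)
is always true.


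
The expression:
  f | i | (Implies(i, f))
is always true.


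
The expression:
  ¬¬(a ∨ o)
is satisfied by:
  {a: True, o: True}
  {a: True, o: False}
  {o: True, a: False}


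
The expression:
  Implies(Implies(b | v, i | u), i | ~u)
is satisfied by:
  {i: True, u: False}
  {u: False, i: False}
  {u: True, i: True}


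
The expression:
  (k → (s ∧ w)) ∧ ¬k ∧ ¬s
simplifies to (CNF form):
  ¬k ∧ ¬s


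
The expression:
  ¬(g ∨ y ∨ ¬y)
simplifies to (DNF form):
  False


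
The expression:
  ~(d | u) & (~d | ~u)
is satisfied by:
  {u: False, d: False}


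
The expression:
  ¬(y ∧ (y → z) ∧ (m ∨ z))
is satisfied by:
  {z: False, y: False}
  {y: True, z: False}
  {z: True, y: False}


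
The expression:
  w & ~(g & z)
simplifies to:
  w & (~g | ~z)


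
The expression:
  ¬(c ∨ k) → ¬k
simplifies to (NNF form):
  True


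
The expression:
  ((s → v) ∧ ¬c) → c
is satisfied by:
  {c: True, s: True, v: False}
  {c: True, s: False, v: False}
  {c: True, v: True, s: True}
  {c: True, v: True, s: False}
  {s: True, v: False, c: False}


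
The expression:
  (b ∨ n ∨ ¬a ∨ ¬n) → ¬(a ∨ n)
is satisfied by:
  {n: False, a: False}


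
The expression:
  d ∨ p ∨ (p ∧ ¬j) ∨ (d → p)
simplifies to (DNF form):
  True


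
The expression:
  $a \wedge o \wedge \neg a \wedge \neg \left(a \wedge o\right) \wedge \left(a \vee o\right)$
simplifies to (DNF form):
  $\text{False}$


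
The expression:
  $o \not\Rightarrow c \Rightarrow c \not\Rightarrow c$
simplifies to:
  $c \vee \neg o$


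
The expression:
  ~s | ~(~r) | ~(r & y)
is always true.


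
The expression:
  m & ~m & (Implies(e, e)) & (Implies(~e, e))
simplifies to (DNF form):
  False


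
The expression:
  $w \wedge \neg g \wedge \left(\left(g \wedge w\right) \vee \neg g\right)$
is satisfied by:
  {w: True, g: False}


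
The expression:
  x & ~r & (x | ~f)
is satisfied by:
  {x: True, r: False}


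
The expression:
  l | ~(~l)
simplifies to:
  l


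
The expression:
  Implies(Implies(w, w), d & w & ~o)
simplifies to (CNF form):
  d & w & ~o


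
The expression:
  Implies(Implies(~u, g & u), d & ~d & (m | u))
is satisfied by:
  {u: False}


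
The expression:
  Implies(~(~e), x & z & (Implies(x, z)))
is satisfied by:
  {z: True, x: True, e: False}
  {z: True, x: False, e: False}
  {x: True, z: False, e: False}
  {z: False, x: False, e: False}
  {z: True, e: True, x: True}


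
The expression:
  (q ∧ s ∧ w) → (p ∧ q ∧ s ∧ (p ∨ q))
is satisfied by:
  {p: True, s: False, q: False, w: False}
  {w: False, s: False, p: False, q: False}
  {w: True, p: True, s: False, q: False}
  {w: True, s: False, p: False, q: False}
  {q: True, p: True, w: False, s: False}
  {q: True, w: False, s: False, p: False}
  {q: True, w: True, p: True, s: False}
  {q: True, w: True, s: False, p: False}
  {p: True, s: True, q: False, w: False}
  {s: True, q: False, p: False, w: False}
  {w: True, s: True, p: True, q: False}
  {w: True, s: True, q: False, p: False}
  {p: True, s: True, q: True, w: False}
  {s: True, q: True, w: False, p: False}
  {w: True, s: True, q: True, p: True}


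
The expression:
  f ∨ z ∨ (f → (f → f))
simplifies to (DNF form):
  True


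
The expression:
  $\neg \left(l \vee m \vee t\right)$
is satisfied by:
  {l: False, t: False, m: False}


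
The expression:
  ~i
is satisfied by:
  {i: False}


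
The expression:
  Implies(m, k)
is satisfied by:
  {k: True, m: False}
  {m: False, k: False}
  {m: True, k: True}


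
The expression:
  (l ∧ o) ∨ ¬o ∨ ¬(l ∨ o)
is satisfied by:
  {l: True, o: False}
  {o: False, l: False}
  {o: True, l: True}


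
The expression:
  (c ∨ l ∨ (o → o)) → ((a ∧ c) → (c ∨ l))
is always true.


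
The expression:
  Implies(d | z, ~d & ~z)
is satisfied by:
  {d: False, z: False}


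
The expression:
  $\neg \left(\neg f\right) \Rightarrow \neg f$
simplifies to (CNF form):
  $\neg f$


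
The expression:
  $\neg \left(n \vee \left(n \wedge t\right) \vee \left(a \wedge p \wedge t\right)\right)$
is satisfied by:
  {n: False, p: False, t: False, a: False}
  {a: True, n: False, p: False, t: False}
  {t: True, n: False, p: False, a: False}
  {a: True, t: True, n: False, p: False}
  {p: True, a: False, n: False, t: False}
  {a: True, p: True, n: False, t: False}
  {t: True, p: True, a: False, n: False}


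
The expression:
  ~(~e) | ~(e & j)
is always true.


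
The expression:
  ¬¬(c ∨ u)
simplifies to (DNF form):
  c ∨ u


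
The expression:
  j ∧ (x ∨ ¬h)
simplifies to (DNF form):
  (j ∧ x) ∨ (j ∧ ¬h)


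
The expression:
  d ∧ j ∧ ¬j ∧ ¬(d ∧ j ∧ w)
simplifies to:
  False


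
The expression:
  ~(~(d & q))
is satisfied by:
  {d: True, q: True}


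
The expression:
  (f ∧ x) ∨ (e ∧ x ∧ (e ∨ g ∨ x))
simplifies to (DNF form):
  (e ∧ x) ∨ (f ∧ x)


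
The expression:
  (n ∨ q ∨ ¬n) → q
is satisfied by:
  {q: True}


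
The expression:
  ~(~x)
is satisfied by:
  {x: True}


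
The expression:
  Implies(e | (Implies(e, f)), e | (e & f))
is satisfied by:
  {e: True}
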